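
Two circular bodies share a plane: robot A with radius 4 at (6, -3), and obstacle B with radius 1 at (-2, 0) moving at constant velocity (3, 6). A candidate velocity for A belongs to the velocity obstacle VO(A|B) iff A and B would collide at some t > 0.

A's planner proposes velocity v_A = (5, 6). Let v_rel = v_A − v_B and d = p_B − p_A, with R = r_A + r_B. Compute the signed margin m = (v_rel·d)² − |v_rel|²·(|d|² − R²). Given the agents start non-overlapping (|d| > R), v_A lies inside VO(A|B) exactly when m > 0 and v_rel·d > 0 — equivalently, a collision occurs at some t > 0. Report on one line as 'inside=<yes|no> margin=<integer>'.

d = (-8, 3),  |d|² = 73;  R = 4+1 = 5,  c = 73−5² = 48
v_rel = (2, 0),  |v_rel|² = 4;  v_rel·d = (2)·(-8) + (0)·(3) = -16
4·t² + 32·t + 48 = 0  ⇒  m = (-16)² − 4·48 = 64
m = 64 > 0,  v_rel·d = -16 < 0  ⇒  outside

inside=no margin=64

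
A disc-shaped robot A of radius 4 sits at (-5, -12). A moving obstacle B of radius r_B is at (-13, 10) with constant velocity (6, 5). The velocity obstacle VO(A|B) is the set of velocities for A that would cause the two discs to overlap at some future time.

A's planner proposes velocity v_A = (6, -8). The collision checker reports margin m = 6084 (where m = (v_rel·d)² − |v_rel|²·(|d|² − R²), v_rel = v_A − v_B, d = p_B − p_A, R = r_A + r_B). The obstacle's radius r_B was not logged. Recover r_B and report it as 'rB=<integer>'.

m = 6084
d = (-8, 22);  v_rel = (0, -13),  |v_rel|² = 169
v_rel×d = (0)·(22) − (-13)·(-8) = -104
since m = R²·169 − (-104)²:  R² = (10816 + 6084) / 169 = 100
R = √100 = 10  ⇒  r_B = 10 − 4 = 6

rB=6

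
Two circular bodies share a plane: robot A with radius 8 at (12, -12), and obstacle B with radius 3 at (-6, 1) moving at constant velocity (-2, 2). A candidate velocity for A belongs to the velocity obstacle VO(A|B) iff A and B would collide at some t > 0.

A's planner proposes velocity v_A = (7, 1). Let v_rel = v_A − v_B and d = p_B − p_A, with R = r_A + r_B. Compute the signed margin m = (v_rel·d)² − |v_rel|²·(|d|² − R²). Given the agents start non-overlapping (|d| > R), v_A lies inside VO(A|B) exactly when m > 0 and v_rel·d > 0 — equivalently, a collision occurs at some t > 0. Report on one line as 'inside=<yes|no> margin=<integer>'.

d = (-18, 13),  |d|² = 493;  R = 8+3 = 11,  c = 493−11² = 372
v_rel = (9, -1),  |v_rel|² = 82;  v_rel·d = (9)·(-18) + (-1)·(13) = -175
82·t² + 350·t + 372 = 0  ⇒  m = (-175)² − 82·372 = 121
m = 121 > 0,  v_rel·d = -175 < 0  ⇒  outside

inside=no margin=121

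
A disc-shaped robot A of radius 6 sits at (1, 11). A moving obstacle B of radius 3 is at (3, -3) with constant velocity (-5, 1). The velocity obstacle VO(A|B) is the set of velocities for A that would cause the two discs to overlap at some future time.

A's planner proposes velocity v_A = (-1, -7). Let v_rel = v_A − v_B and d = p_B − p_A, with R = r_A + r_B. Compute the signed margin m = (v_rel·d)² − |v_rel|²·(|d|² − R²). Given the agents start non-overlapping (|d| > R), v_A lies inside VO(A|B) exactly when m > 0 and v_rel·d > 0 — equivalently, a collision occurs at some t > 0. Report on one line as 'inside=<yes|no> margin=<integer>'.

d = (2, -14),  |d|² = 200;  R = 6+3 = 9,  c = 200−9² = 119
v_rel = (4, -8),  |v_rel|² = 80;  v_rel·d = (4)·(2) + (-8)·(-14) = 120
80·t² − 240·t + 119 = 0  ⇒  m = 120² − 80·119 = 4880
m = 4880 > 0,  v_rel·d = 120 > 0  ⇒  inside

inside=yes margin=4880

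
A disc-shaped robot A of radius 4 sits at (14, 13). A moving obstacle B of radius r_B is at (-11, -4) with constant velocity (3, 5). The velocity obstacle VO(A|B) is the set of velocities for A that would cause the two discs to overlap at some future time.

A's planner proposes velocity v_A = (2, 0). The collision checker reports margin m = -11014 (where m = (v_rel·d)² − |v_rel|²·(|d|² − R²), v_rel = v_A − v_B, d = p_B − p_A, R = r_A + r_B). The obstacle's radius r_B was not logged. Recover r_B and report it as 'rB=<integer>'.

m = -11014
d = (-25, -17);  v_rel = (-1, -5),  |v_rel|² = 26
v_rel×d = (-1)·(-17) − (-5)·(-25) = -108
since m = R²·26 − (-108)²:  R² = (11664 + -11014) / 26 = 25
R = √25 = 5  ⇒  r_B = 5 − 4 = 1

rB=1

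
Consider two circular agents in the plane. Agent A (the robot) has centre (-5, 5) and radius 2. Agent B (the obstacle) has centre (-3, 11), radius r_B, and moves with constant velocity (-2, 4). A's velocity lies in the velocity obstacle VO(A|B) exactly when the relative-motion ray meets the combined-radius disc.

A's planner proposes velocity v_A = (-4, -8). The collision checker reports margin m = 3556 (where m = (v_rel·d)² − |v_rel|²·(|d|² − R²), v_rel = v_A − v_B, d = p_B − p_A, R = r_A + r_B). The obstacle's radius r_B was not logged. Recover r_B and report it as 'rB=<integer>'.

m = 3556
d = (2, 6);  v_rel = (-2, -12),  |v_rel|² = 148
v_rel×d = (-2)·(6) − (-12)·(2) = 12
since m = R²·148 − 12²:  R² = (144 + 3556) / 148 = 25
R = √25 = 5  ⇒  r_B = 5 − 2 = 3

rB=3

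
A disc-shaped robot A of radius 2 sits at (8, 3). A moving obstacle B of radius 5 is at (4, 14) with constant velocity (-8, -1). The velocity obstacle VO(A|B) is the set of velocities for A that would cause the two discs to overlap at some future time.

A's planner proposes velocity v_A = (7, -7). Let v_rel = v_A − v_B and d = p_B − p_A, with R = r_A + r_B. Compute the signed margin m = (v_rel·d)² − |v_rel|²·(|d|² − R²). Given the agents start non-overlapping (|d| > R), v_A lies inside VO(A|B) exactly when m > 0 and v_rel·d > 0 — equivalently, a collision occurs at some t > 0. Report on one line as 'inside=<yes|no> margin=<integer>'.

d = (-4, 11),  |d|² = 137;  R = 2+5 = 7,  c = 137−7² = 88
v_rel = (15, -6),  |v_rel|² = 261;  v_rel·d = (15)·(-4) + (-6)·(11) = -126
261·t² + 252·t + 88 = 0  ⇒  m = (-126)² − 261·88 = -7092
m = -7092 < 0,  v_rel·d = -126 < 0  ⇒  outside

inside=no margin=-7092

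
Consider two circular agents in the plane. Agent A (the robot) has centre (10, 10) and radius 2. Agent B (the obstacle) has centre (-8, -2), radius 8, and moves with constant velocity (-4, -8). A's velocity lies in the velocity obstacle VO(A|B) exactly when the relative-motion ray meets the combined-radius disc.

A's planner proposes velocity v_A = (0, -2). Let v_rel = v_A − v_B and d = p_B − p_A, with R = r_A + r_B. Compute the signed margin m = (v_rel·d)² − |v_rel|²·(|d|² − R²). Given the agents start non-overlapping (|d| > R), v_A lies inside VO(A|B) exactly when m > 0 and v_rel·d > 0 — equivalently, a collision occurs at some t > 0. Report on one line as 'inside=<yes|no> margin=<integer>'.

d = (-18, -12),  |d|² = 468;  R = 2+8 = 10,  c = 468−10² = 368
v_rel = (4, 6),  |v_rel|² = 52;  v_rel·d = (4)·(-18) + (6)·(-12) = -144
52·t² + 288·t + 368 = 0  ⇒  m = (-144)² − 52·368 = 1600
m = 1600 > 0,  v_rel·d = -144 < 0  ⇒  outside

inside=no margin=1600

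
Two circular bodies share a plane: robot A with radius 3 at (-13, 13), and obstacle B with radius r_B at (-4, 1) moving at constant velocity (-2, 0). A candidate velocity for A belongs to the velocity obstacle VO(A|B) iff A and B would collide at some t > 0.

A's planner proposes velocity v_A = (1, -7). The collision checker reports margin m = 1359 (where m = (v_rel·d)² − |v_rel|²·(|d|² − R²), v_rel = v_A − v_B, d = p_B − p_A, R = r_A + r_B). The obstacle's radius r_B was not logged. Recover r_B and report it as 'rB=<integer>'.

m = 1359
d = (9, -12);  v_rel = (3, -7),  |v_rel|² = 58
v_rel×d = (3)·(-12) − (-7)·(9) = 27
since m = R²·58 − 27²:  R² = (729 + 1359) / 58 = 36
R = √36 = 6  ⇒  r_B = 6 − 3 = 3

rB=3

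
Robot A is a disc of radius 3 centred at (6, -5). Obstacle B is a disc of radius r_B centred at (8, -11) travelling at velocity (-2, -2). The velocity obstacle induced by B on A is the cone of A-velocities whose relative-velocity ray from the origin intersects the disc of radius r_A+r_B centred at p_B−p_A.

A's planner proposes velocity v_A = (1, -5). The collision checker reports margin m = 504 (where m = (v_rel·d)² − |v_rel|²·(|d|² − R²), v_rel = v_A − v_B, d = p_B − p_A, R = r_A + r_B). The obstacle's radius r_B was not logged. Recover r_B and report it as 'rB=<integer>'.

m = 504
d = (2, -6);  v_rel = (3, -3),  |v_rel|² = 18
v_rel×d = (3)·(-6) − (-3)·(2) = -12
since m = R²·18 − (-12)²:  R² = (144 + 504) / 18 = 36
R = √36 = 6  ⇒  r_B = 6 − 3 = 3

rB=3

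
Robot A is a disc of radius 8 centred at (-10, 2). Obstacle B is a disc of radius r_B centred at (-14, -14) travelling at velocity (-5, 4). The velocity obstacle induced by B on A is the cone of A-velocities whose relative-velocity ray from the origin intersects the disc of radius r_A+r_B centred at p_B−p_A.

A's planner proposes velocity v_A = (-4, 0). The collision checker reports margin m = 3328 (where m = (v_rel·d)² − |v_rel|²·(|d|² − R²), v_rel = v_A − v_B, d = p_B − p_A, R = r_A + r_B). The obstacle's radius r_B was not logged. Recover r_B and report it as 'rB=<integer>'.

m = 3328
d = (-4, -16);  v_rel = (1, -4),  |v_rel|² = 17
v_rel×d = (1)·(-16) − (-4)·(-4) = -32
since m = R²·17 − (-32)²:  R² = (1024 + 3328) / 17 = 256
R = √256 = 16  ⇒  r_B = 16 − 8 = 8

rB=8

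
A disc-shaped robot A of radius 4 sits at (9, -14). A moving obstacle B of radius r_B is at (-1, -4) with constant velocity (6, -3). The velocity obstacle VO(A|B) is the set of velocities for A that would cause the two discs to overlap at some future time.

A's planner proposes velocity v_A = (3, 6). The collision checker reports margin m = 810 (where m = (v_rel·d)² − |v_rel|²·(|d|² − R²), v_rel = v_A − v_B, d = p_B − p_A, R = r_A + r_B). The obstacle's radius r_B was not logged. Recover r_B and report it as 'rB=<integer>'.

m = 810
d = (-10, 10);  v_rel = (-3, 9),  |v_rel|² = 90
v_rel×d = (-3)·(10) − (9)·(-10) = 60
since m = R²·90 − 60²:  R² = (3600 + 810) / 90 = 49
R = √49 = 7  ⇒  r_B = 7 − 4 = 3

rB=3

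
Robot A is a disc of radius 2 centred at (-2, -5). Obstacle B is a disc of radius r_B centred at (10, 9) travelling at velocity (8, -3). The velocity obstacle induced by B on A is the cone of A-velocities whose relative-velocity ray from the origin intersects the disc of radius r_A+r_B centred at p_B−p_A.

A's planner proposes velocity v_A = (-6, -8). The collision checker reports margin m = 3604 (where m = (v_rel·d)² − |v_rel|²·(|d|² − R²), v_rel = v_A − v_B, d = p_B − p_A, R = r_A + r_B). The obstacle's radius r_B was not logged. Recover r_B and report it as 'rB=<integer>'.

m = 3604
d = (12, 14);  v_rel = (-14, -5),  |v_rel|² = 221
v_rel×d = (-14)·(14) − (-5)·(12) = -136
since m = R²·221 − (-136)²:  R² = (18496 + 3604) / 221 = 100
R = √100 = 10  ⇒  r_B = 10 − 2 = 8

rB=8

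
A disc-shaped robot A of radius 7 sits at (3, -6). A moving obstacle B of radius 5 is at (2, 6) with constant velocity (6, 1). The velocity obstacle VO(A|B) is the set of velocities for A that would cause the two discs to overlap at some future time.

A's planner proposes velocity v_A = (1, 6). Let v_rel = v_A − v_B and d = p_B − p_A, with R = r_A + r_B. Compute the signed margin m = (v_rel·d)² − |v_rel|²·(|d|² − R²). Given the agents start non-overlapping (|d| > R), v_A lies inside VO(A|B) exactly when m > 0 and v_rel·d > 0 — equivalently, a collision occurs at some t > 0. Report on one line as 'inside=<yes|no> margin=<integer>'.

d = (-1, 12),  |d|² = 145;  R = 7+5 = 12,  c = 145−12² = 1
v_rel = (-5, 5),  |v_rel|² = 50;  v_rel·d = (-5)·(-1) + (5)·(12) = 65
50·t² − 130·t + 1 = 0  ⇒  m = 65² − 50·1 = 4175
m = 4175 > 0,  v_rel·d = 65 > 0  ⇒  inside

inside=yes margin=4175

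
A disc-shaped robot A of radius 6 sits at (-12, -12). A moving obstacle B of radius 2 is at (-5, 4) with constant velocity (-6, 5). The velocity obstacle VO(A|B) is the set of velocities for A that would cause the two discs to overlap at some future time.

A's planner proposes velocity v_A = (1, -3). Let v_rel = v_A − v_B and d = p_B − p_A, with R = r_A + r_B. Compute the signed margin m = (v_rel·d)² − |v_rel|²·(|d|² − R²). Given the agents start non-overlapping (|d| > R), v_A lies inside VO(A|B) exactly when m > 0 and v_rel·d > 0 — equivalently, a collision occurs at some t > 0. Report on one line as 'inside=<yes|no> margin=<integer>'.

d = (7, 16),  |d|² = 305;  R = 6+2 = 8,  c = 305−8² = 241
v_rel = (7, -8),  |v_rel|² = 113;  v_rel·d = (7)·(7) + (-8)·(16) = -79
113·t² + 158·t + 241 = 0  ⇒  m = (-79)² − 113·241 = -20992
m = -20992 < 0,  v_rel·d = -79 < 0  ⇒  outside

inside=no margin=-20992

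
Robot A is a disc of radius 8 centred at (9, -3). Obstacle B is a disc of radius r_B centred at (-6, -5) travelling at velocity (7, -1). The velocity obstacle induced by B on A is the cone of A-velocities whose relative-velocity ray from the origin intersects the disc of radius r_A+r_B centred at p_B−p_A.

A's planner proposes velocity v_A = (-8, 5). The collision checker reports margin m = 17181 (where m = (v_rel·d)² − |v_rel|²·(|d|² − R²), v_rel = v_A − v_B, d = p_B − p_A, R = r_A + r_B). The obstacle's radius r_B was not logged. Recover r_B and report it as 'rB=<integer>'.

m = 17181
d = (-15, -2);  v_rel = (-15, 6),  |v_rel|² = 261
v_rel×d = (-15)·(-2) − (6)·(-15) = 120
since m = R²·261 − 120²:  R² = (14400 + 17181) / 261 = 121
R = √121 = 11  ⇒  r_B = 11 − 8 = 3

rB=3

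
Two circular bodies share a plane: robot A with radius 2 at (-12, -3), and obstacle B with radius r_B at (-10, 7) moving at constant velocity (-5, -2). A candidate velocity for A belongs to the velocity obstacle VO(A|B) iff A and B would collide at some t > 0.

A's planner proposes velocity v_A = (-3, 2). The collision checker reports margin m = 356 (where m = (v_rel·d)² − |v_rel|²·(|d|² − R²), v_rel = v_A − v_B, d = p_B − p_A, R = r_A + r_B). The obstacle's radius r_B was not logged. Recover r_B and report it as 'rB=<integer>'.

m = 356
d = (2, 10);  v_rel = (2, 4),  |v_rel|² = 20
v_rel×d = (2)·(10) − (4)·(2) = 12
since m = R²·20 − 12²:  R² = (144 + 356) / 20 = 25
R = √25 = 5  ⇒  r_B = 5 − 2 = 3

rB=3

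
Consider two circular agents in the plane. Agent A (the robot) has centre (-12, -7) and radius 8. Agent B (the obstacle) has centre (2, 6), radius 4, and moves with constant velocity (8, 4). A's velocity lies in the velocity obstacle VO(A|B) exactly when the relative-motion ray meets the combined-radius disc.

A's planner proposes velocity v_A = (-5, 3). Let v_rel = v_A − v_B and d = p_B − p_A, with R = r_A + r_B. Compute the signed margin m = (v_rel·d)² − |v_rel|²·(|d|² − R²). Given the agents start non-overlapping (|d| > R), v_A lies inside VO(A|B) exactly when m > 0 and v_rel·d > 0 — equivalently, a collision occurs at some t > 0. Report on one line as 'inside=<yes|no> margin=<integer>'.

d = (14, 13),  |d|² = 365;  R = 8+4 = 12,  c = 365−12² = 221
v_rel = (-13, -1),  |v_rel|² = 170;  v_rel·d = (-13)·(14) + (-1)·(13) = -195
170·t² + 390·t + 221 = 0  ⇒  m = (-195)² − 170·221 = 455
m = 455 > 0,  v_rel·d = -195 < 0  ⇒  outside

inside=no margin=455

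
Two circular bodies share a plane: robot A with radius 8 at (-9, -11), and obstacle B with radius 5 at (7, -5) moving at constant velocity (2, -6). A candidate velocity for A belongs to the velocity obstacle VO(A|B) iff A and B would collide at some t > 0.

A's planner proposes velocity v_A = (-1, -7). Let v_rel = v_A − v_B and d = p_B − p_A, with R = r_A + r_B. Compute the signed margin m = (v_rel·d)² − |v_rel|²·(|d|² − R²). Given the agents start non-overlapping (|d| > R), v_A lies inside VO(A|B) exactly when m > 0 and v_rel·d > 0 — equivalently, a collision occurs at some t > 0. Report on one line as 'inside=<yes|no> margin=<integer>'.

d = (16, 6),  |d|² = 292;  R = 8+5 = 13,  c = 292−13² = 123
v_rel = (-3, -1),  |v_rel|² = 10;  v_rel·d = (-3)·(16) + (-1)·(6) = -54
10·t² + 108·t + 123 = 0  ⇒  m = (-54)² − 10·123 = 1686
m = 1686 > 0,  v_rel·d = -54 < 0  ⇒  outside

inside=no margin=1686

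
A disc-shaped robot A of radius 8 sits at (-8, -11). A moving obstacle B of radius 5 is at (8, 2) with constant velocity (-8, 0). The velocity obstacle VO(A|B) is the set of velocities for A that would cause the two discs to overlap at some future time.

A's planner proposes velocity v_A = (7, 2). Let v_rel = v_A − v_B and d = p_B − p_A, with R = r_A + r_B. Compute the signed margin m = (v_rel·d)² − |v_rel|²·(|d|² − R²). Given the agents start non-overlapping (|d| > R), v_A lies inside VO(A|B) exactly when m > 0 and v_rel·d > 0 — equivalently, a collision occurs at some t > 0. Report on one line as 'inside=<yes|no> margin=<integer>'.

d = (16, 13),  |d|² = 425;  R = 8+5 = 13,  c = 425−13² = 256
v_rel = (15, 2),  |v_rel|² = 229;  v_rel·d = (15)·(16) + (2)·(13) = 266
229·t² − 532·t + 256 = 0  ⇒  m = 266² − 229·256 = 12132
m = 12132 > 0,  v_rel·d = 266 > 0  ⇒  inside

inside=yes margin=12132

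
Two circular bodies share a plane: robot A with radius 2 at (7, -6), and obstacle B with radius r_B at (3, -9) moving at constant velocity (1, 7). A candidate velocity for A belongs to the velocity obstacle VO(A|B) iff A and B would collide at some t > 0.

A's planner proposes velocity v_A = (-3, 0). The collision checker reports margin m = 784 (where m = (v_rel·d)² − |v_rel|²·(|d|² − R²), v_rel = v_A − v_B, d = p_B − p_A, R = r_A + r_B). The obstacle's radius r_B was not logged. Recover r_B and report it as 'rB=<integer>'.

m = 784
d = (-4, -3);  v_rel = (-4, -7),  |v_rel|² = 65
v_rel×d = (-4)·(-3) − (-7)·(-4) = -16
since m = R²·65 − (-16)²:  R² = (256 + 784) / 65 = 16
R = √16 = 4  ⇒  r_B = 4 − 2 = 2

rB=2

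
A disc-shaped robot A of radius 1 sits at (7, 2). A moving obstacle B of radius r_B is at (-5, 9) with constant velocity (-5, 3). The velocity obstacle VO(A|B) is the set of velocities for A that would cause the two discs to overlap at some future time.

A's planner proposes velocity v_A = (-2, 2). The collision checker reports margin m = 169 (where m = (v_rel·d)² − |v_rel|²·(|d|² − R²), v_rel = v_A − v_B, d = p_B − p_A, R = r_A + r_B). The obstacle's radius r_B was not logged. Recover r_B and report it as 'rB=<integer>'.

m = 169
d = (-12, 7);  v_rel = (3, -1),  |v_rel|² = 10
v_rel×d = (3)·(7) − (-1)·(-12) = 9
since m = R²·10 − 9²:  R² = (81 + 169) / 10 = 25
R = √25 = 5  ⇒  r_B = 5 − 1 = 4

rB=4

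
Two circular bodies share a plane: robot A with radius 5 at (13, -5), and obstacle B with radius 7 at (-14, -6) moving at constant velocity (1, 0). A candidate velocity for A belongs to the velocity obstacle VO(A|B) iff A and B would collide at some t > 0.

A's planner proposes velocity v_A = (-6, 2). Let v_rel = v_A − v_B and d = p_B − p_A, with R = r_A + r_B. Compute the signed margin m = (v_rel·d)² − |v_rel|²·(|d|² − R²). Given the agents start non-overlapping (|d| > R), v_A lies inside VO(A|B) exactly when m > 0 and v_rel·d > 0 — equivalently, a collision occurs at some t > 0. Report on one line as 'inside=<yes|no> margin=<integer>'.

d = (-27, -1),  |d|² = 730;  R = 5+7 = 12,  c = 730−12² = 586
v_rel = (-7, 2),  |v_rel|² = 53;  v_rel·d = (-7)·(-27) + (2)·(-1) = 187
53·t² − 374·t + 586 = 0  ⇒  m = 187² − 53·586 = 3911
m = 3911 > 0,  v_rel·d = 187 > 0  ⇒  inside

inside=yes margin=3911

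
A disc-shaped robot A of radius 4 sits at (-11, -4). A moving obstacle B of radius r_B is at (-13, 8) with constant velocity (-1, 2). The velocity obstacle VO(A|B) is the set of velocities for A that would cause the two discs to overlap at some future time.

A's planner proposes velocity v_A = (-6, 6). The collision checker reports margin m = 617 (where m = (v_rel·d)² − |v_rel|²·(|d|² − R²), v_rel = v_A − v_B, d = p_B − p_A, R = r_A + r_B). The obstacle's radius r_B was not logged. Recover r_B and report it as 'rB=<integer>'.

m = 617
d = (-2, 12);  v_rel = (-5, 4),  |v_rel|² = 41
v_rel×d = (-5)·(12) − (4)·(-2) = -52
since m = R²·41 − (-52)²:  R² = (2704 + 617) / 41 = 81
R = √81 = 9  ⇒  r_B = 9 − 4 = 5

rB=5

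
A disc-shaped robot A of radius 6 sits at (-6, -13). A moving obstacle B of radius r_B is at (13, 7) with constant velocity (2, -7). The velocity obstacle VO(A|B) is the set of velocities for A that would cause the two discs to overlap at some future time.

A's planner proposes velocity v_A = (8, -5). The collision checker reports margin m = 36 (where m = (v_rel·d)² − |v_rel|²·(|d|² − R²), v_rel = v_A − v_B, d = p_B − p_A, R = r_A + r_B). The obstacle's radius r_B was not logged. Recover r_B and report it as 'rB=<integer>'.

m = 36
d = (19, 20);  v_rel = (6, 2),  |v_rel|² = 40
v_rel×d = (6)·(20) − (2)·(19) = 82
since m = R²·40 − 82²:  R² = (6724 + 36) / 40 = 169
R = √169 = 13  ⇒  r_B = 13 − 6 = 7

rB=7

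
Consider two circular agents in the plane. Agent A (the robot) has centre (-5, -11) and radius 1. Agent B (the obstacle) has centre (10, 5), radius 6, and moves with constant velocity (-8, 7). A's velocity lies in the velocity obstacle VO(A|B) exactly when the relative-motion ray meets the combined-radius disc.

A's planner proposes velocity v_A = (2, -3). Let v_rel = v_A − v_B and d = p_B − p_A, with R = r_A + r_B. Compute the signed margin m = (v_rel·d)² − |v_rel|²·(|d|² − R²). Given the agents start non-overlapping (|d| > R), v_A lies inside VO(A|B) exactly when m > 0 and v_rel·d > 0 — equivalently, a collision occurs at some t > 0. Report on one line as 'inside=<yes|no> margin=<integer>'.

d = (15, 16),  |d|² = 481;  R = 1+6 = 7,  c = 481−7² = 432
v_rel = (10, -10),  |v_rel|² = 200;  v_rel·d = (10)·(15) + (-10)·(16) = -10
200·t² + 20·t + 432 = 0  ⇒  m = (-10)² − 200·432 = -86300
m = -86300 < 0,  v_rel·d = -10 < 0  ⇒  outside

inside=no margin=-86300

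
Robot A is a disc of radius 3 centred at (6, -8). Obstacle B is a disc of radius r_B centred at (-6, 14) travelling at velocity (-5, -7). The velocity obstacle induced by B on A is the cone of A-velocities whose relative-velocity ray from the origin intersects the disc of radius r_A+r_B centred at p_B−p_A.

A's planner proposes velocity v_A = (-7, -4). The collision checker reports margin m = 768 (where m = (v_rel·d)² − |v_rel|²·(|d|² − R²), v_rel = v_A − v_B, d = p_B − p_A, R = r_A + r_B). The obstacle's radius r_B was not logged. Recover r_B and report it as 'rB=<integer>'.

m = 768
d = (-12, 22);  v_rel = (-2, 3),  |v_rel|² = 13
v_rel×d = (-2)·(22) − (3)·(-12) = -8
since m = R²·13 − (-8)²:  R² = (64 + 768) / 13 = 64
R = √64 = 8  ⇒  r_B = 8 − 3 = 5

rB=5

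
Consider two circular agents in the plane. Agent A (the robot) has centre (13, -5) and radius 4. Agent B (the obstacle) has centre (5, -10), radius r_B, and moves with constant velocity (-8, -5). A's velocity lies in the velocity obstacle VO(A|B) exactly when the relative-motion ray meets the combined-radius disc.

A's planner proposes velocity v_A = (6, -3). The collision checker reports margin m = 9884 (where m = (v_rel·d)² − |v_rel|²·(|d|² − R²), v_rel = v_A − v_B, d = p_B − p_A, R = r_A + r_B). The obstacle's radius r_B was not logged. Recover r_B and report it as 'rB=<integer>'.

m = 9884
d = (-8, -5);  v_rel = (14, 2),  |v_rel|² = 200
v_rel×d = (14)·(-5) − (2)·(-8) = -54
since m = R²·200 − (-54)²:  R² = (2916 + 9884) / 200 = 64
R = √64 = 8  ⇒  r_B = 8 − 4 = 4

rB=4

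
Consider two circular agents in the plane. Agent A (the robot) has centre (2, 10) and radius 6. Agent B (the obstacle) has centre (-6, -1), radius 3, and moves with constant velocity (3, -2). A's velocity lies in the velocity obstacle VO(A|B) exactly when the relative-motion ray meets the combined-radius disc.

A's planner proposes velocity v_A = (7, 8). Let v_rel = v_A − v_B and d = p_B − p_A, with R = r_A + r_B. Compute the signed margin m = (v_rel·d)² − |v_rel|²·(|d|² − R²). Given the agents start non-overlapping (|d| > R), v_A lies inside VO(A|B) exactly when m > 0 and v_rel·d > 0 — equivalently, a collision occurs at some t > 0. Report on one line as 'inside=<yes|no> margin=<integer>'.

d = (-8, -11),  |d|² = 185;  R = 6+3 = 9,  c = 185−9² = 104
v_rel = (4, 10),  |v_rel|² = 116;  v_rel·d = (4)·(-8) + (10)·(-11) = -142
116·t² + 284·t + 104 = 0  ⇒  m = (-142)² − 116·104 = 8100
m = 8100 > 0,  v_rel·d = -142 < 0  ⇒  outside

inside=no margin=8100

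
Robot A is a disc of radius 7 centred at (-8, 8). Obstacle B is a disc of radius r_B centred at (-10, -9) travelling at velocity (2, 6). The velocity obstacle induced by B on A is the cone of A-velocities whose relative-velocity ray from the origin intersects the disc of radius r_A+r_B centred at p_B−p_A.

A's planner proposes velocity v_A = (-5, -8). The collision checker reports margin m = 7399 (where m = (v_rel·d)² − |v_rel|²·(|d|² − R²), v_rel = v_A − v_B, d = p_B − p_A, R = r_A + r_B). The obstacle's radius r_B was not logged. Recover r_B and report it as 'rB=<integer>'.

m = 7399
d = (-2, -17);  v_rel = (-7, -14),  |v_rel|² = 245
v_rel×d = (-7)·(-17) − (-14)·(-2) = 91
since m = R²·245 − 91²:  R² = (8281 + 7399) / 245 = 64
R = √64 = 8  ⇒  r_B = 8 − 7 = 1

rB=1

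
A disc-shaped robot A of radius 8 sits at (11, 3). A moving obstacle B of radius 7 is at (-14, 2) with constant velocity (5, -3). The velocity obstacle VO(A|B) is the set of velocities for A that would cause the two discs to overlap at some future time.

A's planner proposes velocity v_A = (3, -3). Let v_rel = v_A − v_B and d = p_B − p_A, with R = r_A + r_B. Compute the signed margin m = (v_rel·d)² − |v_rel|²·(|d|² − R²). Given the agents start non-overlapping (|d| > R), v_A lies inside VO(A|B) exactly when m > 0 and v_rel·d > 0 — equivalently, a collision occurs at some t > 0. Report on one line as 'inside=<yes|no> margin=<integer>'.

d = (-25, -1),  |d|² = 626;  R = 8+7 = 15,  c = 626−15² = 401
v_rel = (-2, 0),  |v_rel|² = 4;  v_rel·d = (-2)·(-25) + (0)·(-1) = 50
4·t² − 100·t + 401 = 0  ⇒  m = 50² − 4·401 = 896
m = 896 > 0,  v_rel·d = 50 > 0  ⇒  inside

inside=yes margin=896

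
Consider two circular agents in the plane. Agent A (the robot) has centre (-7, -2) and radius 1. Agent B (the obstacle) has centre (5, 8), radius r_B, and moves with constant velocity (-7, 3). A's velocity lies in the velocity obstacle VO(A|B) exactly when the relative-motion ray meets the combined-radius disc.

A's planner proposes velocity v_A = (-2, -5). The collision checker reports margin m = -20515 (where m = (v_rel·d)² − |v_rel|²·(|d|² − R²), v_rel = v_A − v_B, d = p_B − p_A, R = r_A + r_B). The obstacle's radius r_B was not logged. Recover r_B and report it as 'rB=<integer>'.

m = -20515
d = (12, 10);  v_rel = (5, -8),  |v_rel|² = 89
v_rel×d = (5)·(10) − (-8)·(12) = 146
since m = R²·89 − 146²:  R² = (21316 + -20515) / 89 = 9
R = √9 = 3  ⇒  r_B = 3 − 1 = 2

rB=2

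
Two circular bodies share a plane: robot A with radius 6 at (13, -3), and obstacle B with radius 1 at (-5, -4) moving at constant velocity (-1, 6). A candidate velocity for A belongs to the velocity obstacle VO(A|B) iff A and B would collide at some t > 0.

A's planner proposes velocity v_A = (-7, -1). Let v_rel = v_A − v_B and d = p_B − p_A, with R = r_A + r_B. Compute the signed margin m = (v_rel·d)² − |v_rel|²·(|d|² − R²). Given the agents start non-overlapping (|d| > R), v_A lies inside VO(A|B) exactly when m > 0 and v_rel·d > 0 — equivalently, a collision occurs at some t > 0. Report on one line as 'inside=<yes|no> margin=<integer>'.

d = (-18, -1),  |d|² = 325;  R = 6+1 = 7,  c = 325−7² = 276
v_rel = (-6, -7),  |v_rel|² = 85;  v_rel·d = (-6)·(-18) + (-7)·(-1) = 115
85·t² − 230·t + 276 = 0  ⇒  m = 115² − 85·276 = -10235
m = -10235 < 0,  v_rel·d = 115 > 0  ⇒  outside

inside=no margin=-10235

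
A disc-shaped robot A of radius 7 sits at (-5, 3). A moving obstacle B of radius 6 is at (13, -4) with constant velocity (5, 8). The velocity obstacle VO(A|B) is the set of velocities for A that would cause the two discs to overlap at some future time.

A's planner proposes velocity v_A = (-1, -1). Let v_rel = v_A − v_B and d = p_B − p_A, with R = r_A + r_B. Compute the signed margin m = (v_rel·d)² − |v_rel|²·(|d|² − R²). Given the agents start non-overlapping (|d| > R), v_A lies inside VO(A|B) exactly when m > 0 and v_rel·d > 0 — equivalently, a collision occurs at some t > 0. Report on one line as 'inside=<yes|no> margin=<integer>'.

d = (18, -7),  |d|² = 373;  R = 7+6 = 13,  c = 373−13² = 204
v_rel = (-6, -9),  |v_rel|² = 117;  v_rel·d = (-6)·(18) + (-9)·(-7) = -45
117·t² + 90·t + 204 = 0  ⇒  m = (-45)² − 117·204 = -21843
m = -21843 < 0,  v_rel·d = -45 < 0  ⇒  outside

inside=no margin=-21843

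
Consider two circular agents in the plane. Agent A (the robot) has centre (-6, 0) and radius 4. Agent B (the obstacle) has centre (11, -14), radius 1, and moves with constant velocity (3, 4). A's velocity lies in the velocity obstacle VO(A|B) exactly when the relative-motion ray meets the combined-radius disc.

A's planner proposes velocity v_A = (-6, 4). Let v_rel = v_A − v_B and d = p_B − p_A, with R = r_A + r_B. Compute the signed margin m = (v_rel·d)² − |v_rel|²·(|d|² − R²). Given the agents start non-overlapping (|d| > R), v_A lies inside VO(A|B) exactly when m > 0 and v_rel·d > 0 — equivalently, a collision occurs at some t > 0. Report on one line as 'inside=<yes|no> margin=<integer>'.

d = (17, -14),  |d|² = 485;  R = 4+1 = 5,  c = 485−5² = 460
v_rel = (-9, 0),  |v_rel|² = 81;  v_rel·d = (-9)·(17) + (0)·(-14) = -153
81·t² + 306·t + 460 = 0  ⇒  m = (-153)² − 81·460 = -13851
m = -13851 < 0,  v_rel·d = -153 < 0  ⇒  outside

inside=no margin=-13851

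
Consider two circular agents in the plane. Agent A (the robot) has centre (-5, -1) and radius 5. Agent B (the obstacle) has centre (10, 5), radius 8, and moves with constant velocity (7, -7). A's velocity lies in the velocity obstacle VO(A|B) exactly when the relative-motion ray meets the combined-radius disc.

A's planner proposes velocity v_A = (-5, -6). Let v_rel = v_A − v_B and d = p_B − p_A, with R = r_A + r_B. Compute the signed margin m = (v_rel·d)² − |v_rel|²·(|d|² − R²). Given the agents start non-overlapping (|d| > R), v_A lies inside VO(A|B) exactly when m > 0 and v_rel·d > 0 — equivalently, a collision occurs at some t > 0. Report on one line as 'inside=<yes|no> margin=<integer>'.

d = (15, 6),  |d|² = 261;  R = 5+8 = 13,  c = 261−13² = 92
v_rel = (-12, 1),  |v_rel|² = 145;  v_rel·d = (-12)·(15) + (1)·(6) = -174
145·t² + 348·t + 92 = 0  ⇒  m = (-174)² − 145·92 = 16936
m = 16936 > 0,  v_rel·d = -174 < 0  ⇒  outside

inside=no margin=16936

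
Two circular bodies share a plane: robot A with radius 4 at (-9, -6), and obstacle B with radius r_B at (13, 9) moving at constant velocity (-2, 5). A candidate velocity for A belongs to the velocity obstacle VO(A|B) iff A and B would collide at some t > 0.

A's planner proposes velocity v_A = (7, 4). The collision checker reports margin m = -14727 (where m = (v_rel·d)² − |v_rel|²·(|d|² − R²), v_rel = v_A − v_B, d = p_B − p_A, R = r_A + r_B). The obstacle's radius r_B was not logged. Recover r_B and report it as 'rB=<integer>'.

m = -14727
d = (22, 15);  v_rel = (9, -1),  |v_rel|² = 82
v_rel×d = (9)·(15) − (-1)·(22) = 157
since m = R²·82 − 157²:  R² = (24649 + -14727) / 82 = 121
R = √121 = 11  ⇒  r_B = 11 − 4 = 7

rB=7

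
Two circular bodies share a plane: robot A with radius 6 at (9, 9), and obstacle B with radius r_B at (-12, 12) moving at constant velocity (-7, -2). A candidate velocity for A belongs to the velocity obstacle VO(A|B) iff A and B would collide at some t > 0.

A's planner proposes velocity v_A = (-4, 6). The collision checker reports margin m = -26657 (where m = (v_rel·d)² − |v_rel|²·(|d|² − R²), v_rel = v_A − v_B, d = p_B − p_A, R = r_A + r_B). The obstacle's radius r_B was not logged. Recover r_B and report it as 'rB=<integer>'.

m = -26657
d = (-21, 3);  v_rel = (3, 8),  |v_rel|² = 73
v_rel×d = (3)·(3) − (8)·(-21) = 177
since m = R²·73 − 177²:  R² = (31329 + -26657) / 73 = 64
R = √64 = 8  ⇒  r_B = 8 − 6 = 2

rB=2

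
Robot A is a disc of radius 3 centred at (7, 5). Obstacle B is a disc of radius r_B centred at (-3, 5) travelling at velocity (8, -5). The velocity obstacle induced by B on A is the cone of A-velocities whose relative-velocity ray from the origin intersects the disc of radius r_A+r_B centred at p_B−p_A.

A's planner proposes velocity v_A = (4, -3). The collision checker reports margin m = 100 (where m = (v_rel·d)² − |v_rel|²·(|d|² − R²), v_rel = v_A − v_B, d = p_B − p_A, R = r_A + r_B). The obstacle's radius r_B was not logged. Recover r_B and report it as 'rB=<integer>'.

m = 100
d = (-10, 0);  v_rel = (-4, 2),  |v_rel|² = 20
v_rel×d = (-4)·(0) − (2)·(-10) = 20
since m = R²·20 − 20²:  R² = (400 + 100) / 20 = 25
R = √25 = 5  ⇒  r_B = 5 − 3 = 2

rB=2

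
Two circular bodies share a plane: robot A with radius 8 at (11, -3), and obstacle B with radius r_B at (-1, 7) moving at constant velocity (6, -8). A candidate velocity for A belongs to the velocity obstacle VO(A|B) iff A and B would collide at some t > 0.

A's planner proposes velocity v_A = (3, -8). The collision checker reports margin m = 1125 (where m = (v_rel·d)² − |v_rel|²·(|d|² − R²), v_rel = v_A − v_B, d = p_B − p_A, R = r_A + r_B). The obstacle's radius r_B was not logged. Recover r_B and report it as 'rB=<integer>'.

m = 1125
d = (-12, 10);  v_rel = (-3, 0),  |v_rel|² = 9
v_rel×d = (-3)·(10) − (0)·(-12) = -30
since m = R²·9 − (-30)²:  R² = (900 + 1125) / 9 = 225
R = √225 = 15  ⇒  r_B = 15 − 8 = 7

rB=7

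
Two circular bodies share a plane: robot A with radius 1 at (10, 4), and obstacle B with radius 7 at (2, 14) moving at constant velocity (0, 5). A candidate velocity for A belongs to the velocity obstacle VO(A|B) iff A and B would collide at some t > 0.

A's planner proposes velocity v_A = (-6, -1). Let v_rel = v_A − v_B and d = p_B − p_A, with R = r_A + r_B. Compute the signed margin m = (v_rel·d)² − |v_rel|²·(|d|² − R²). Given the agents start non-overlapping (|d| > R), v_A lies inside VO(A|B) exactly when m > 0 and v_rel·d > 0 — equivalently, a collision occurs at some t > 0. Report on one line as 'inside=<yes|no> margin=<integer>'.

d = (-8, 10),  |d|² = 164;  R = 1+7 = 8,  c = 164−8² = 100
v_rel = (-6, -6),  |v_rel|² = 72;  v_rel·d = (-6)·(-8) + (-6)·(10) = -12
72·t² + 24·t + 100 = 0  ⇒  m = (-12)² − 72·100 = -7056
m = -7056 < 0,  v_rel·d = -12 < 0  ⇒  outside

inside=no margin=-7056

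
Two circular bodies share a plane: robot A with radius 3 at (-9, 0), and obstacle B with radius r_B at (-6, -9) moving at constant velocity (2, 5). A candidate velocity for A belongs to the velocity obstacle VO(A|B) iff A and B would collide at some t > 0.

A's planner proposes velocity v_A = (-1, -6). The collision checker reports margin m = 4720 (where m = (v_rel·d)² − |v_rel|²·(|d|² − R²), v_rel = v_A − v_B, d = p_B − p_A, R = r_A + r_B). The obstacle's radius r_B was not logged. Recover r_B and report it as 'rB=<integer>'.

m = 4720
d = (3, -9);  v_rel = (-3, -11),  |v_rel|² = 130
v_rel×d = (-3)·(-9) − (-11)·(3) = 60
since m = R²·130 − 60²:  R² = (3600 + 4720) / 130 = 64
R = √64 = 8  ⇒  r_B = 8 − 3 = 5

rB=5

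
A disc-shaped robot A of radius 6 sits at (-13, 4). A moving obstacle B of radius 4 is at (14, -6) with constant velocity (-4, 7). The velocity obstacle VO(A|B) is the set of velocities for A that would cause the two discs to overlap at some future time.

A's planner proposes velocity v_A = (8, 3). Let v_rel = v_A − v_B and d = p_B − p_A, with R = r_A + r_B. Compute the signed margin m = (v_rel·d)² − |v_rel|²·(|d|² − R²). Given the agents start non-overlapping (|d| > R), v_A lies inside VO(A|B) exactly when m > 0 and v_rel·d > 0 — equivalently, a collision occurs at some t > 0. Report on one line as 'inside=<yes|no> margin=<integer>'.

d = (27, -10),  |d|² = 829;  R = 6+4 = 10,  c = 829−10² = 729
v_rel = (12, -4),  |v_rel|² = 160;  v_rel·d = (12)·(27) + (-4)·(-10) = 364
160·t² − 728·t + 729 = 0  ⇒  m = 364² − 160·729 = 15856
m = 15856 > 0,  v_rel·d = 364 > 0  ⇒  inside

inside=yes margin=15856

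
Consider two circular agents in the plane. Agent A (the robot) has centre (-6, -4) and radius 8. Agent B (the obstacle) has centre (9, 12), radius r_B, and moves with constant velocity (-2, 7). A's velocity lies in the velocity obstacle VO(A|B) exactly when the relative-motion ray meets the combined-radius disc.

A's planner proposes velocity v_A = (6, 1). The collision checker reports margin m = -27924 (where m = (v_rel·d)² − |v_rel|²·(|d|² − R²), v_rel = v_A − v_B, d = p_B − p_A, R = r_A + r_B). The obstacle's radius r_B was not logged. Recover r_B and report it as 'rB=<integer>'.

m = -27924
d = (15, 16);  v_rel = (8, -6),  |v_rel|² = 100
v_rel×d = (8)·(16) − (-6)·(15) = 218
since m = R²·100 − 218²:  R² = (47524 + -27924) / 100 = 196
R = √196 = 14  ⇒  r_B = 14 − 8 = 6

rB=6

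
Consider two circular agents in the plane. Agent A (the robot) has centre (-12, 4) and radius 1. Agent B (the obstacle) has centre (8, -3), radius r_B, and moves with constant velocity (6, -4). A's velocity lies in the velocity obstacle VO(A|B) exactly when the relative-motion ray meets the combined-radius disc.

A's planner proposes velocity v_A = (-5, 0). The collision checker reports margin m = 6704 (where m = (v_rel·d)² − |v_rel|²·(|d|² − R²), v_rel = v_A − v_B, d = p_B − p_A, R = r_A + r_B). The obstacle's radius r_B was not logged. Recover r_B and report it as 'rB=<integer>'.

m = 6704
d = (20, -7);  v_rel = (-11, 4),  |v_rel|² = 137
v_rel×d = (-11)·(-7) − (4)·(20) = -3
since m = R²·137 − (-3)²:  R² = (9 + 6704) / 137 = 49
R = √49 = 7  ⇒  r_B = 7 − 1 = 6

rB=6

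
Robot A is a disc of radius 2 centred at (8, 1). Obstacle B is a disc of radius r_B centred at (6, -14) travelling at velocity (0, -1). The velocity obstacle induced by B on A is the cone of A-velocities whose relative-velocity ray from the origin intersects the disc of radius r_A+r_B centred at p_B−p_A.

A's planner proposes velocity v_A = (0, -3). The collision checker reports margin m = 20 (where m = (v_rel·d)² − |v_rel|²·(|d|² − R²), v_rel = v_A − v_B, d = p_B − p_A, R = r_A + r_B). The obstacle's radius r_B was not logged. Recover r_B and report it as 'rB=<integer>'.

m = 20
d = (-2, -15);  v_rel = (0, -2),  |v_rel|² = 4
v_rel×d = (0)·(-15) − (-2)·(-2) = -4
since m = R²·4 − (-4)²:  R² = (16 + 20) / 4 = 9
R = √9 = 3  ⇒  r_B = 3 − 2 = 1

rB=1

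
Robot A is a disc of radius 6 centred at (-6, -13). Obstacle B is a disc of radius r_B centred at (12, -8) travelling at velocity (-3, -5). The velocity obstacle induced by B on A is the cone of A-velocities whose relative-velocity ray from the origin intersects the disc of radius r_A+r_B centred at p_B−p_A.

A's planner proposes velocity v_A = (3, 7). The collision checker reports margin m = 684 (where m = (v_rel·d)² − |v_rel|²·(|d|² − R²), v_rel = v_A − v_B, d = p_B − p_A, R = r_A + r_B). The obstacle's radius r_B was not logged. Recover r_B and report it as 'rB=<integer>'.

m = 684
d = (18, 5);  v_rel = (6, 12),  |v_rel|² = 180
v_rel×d = (6)·(5) − (12)·(18) = -186
since m = R²·180 − (-186)²:  R² = (34596 + 684) / 180 = 196
R = √196 = 14  ⇒  r_B = 14 − 6 = 8

rB=8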